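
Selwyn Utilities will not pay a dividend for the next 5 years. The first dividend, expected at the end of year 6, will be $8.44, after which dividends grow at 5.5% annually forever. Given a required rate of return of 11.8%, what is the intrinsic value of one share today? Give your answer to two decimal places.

Deferred-dividend DDM. At t=5 the remaining stream is a growing perpetuity with first payment D_6 = 8.44.
V_5 = D_6/(r−g) = 8.44/(0.118−0.055) = 133.9683
P₀ = V_5/(1+r)^5 = 133.9683/(1+0.118)^5 = 76.6996

$76.70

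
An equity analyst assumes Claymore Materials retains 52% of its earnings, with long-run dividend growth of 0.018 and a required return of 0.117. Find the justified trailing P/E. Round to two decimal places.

Payout ratio b = 1 − 0.52 = 0.48.
Justified trailing P/E = b(1+g)/(r−g) = 0.48×(1+0.018)/(0.117−0.018) = 4.9358

4.94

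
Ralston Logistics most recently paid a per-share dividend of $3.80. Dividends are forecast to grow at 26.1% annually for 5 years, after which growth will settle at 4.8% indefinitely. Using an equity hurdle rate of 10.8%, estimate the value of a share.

$155.21

Two-stage DDM. Project D₁…D_5 at 0.261, terminal growth 0.048, discount at r = 0.108.
D_1 = 4.7918
D_2 = 6.0425
D_3 = 7.6195
D_4 = 9.6082
D_5 = 12.1160
Terminal value at t=5: TV = D_6/(r−g) = 12.6976/(0.108−0.048) = 211.6260
P₀ = 4.7918/(1+0.108)^1 + 6.0425/(1+0.108)^2 + 7.6195/(1+0.108)^3 + 9.6082/(1+0.108)^4 + 12.1160/(1+0.108)^5 + 211.6260/(1+0.108)^5 = 155.2060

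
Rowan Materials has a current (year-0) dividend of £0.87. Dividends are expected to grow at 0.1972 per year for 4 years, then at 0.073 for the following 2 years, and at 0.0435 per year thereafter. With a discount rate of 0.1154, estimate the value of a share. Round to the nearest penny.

£21.85

Three-stage DDM. Project D₁…D_6; terminal Gordon value at t=6 with g = 0.0435; discount at r = 0.1154.
D_1 = 1.0416
D_2 = 1.2470
D_3 = 1.4929
D_4 = 1.7873
D_5 = 1.9177
D_6 = 2.0577
TV_6 = 2.1472/(0.1154−0.0435) = 29.8641
P₀ = Σ Dₜ/(1+r)ᵗ + TV_6/(1+r)^6 = 21.8543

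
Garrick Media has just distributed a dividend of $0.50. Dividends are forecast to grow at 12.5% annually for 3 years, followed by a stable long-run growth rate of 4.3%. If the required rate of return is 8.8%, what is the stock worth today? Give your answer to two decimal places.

Two-stage DDM. Project D₁…D_3 at 0.125, terminal growth 0.043, discount at r = 0.088.
D_1 = 0.5625
D_2 = 0.6328
D_3 = 0.7119
Terminal value at t=3: TV = D_4/(r−g) = 0.7425/(0.088−0.043) = 16.5006
P₀ = 0.5625/(1+0.088)^1 + 0.6328/(1+0.088)^2 + 0.7119/(1+0.088)^3 + 16.5006/(1+0.088)^3 = 14.4162

$14.42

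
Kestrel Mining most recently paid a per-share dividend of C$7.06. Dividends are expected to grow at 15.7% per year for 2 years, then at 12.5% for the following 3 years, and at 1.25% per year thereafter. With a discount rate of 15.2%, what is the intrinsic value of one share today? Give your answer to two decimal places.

C$82.73

Three-stage DDM. Project D₁…D_5; terminal Gordon value at t=5 with g = 0.0125; discount at r = 0.152.
D_1 = 8.1684
D_2 = 9.4509
D_3 = 10.6322
D_4 = 11.9612
D_5 = 13.4564
TV_5 = 13.6246/(0.152−0.0125) = 97.6674
P₀ = Σ Dₜ/(1+r)ᵗ + TV_5/(1+r)^5 = 82.7284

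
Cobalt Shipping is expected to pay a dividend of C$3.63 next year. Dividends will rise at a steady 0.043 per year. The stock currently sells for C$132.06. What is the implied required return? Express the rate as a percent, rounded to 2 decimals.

7.05%

Rearranging the constant-growth DDM: r = D₁/P₀ + g.
r = 3.6300 / 132.06 + 0.043 = 0.02749 + 0.043 = 0.07049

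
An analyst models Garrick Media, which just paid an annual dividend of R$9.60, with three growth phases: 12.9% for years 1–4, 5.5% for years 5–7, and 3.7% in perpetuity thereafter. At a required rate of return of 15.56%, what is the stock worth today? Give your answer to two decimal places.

Three-stage DDM. Project D₁…D_7; terminal Gordon value at t=7 with g = 0.037; discount at r = 0.1556.
D_1 = 10.8384
D_2 = 12.2366
D_3 = 13.8151
D_4 = 15.5972
D_5 = 16.4551
D_6 = 17.3601
D_7 = 18.3149
TV_7 = 18.9925/(0.1556−0.037) = 160.1395
P₀ = Σ Dₜ/(1+r)ᵗ + TV_7/(1+r)^7 = 116.3596

R$116.36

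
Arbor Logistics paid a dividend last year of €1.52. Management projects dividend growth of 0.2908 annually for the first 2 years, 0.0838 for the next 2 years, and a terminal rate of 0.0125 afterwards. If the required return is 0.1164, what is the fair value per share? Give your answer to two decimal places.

€26.34

Three-stage DDM. Project D₁…D_4; terminal Gordon value at t=4 with g = 0.0125; discount at r = 0.1164.
D_1 = 1.9620
D_2 = 2.5326
D_3 = 2.7448
D_4 = 2.9748
TV_4 = 3.0120/(0.1164−0.0125) = 28.9894
P₀ = Σ Dₜ/(1+r)ᵗ + TV_4/(1+r)^4 = 26.3392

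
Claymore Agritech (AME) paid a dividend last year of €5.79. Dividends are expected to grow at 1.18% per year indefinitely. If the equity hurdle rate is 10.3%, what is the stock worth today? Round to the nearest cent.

€64.24

Gordon growth model: P₀ = D₁/(r − g). D₁ = 5.79 × (1 + 0.0118) = 5.8583.
P₀ = 5.8583 / (0.103 − 0.0118) = 5.8583 / 0.0912 = 64.2360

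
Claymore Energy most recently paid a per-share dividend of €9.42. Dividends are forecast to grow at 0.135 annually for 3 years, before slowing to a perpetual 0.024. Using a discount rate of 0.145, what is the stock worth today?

Two-stage DDM. Project D₁…D_3 at 0.135, terminal growth 0.024, discount at r = 0.145.
D_1 = 10.6917
D_2 = 12.1351
D_3 = 13.7733
Terminal value at t=3: TV = D_4/(r−g) = 14.1039/(0.145−0.024) = 116.5609
P₀ = 10.6917/(1+0.145)^1 + 12.1351/(1+0.145)^2 + 13.7733/(1+0.145)^3 + 116.5609/(1+0.145)^3 = 105.4184

€105.42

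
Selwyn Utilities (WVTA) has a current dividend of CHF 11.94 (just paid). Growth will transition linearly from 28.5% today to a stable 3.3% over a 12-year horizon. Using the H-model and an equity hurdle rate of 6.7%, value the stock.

CHF 893.74

H-model: P₀ = D₀[(1+g_L) + H(g_S−g_L)]/(r−g_L), with H = 12/2 = 6.
P₀ = 11.94 × [(1+0.033) + 6×(0.285−0.033)] / (0.067−0.033)
   = 11.94 × 2.5450 / 0.034 = 893.7441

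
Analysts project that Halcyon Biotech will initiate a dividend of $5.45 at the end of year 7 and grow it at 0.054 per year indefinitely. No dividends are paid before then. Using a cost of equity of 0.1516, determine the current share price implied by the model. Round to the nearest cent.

Deferred-dividend DDM. At t=6 the remaining stream is a growing perpetuity with first payment D_7 = 5.45.
V_6 = D_7/(r−g) = 5.45/(0.1516−0.054) = 55.8402
P₀ = V_6/(1+r)^6 = 55.8402/(1+0.1516)^6 = 23.9407

$23.94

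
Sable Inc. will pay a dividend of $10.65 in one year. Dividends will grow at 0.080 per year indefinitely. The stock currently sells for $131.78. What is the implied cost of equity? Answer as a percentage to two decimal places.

Rearranging the constant-growth DDM: r = D₁/P₀ + g.
r = 10.6500 / 131.78 + 0.08 = 0.08082 + 0.08 = 0.16082

16.08%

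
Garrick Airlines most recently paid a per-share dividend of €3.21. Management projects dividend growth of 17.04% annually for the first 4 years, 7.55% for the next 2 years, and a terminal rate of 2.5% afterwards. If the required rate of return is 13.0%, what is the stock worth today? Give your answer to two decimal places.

€53.56

Three-stage DDM. Project D₁…D_6; terminal Gordon value at t=6 with g = 0.025; discount at r = 0.13.
D_1 = 3.7570
D_2 = 4.3972
D_3 = 5.1465
D_4 = 6.0234
D_5 = 6.4782
D_6 = 6.9673
TV_6 = 7.1415/(0.13−0.025) = 68.0139
P₀ = Σ Dₜ/(1+r)ᵗ + TV_6/(1+r)^6 = 53.5604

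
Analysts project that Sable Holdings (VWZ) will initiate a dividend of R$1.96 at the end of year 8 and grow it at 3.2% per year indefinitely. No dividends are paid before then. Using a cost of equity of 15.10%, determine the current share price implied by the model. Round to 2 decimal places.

R$6.15

Deferred-dividend DDM. At t=7 the remaining stream is a growing perpetuity with first payment D_8 = 1.96.
V_7 = D_8/(r−g) = 1.96/(0.151−0.032) = 16.4706
P₀ = V_7/(1+r)^7 = 16.4706/(1+0.151)^7 = 6.1543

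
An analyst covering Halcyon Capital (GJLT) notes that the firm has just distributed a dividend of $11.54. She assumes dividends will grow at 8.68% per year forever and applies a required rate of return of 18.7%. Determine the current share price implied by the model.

Gordon growth model: P₀ = D₁/(r − g). D₁ = 11.54 × (1 + 0.0868) = 12.5417.
P₀ = 12.5417 / (0.187 − 0.0868) = 12.5417 / 0.1002 = 125.1664

$125.17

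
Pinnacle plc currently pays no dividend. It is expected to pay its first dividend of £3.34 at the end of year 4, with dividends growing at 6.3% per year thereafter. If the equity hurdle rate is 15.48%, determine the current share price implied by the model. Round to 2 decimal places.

£23.63

Deferred-dividend DDM. At t=3 the remaining stream is a growing perpetuity with first payment D_4 = 3.34.
V_3 = D_4/(r−g) = 3.34/(0.1548−0.063) = 36.3834
P₀ = V_3/(1+r)^3 = 36.3834/(1+0.1548)^3 = 23.6256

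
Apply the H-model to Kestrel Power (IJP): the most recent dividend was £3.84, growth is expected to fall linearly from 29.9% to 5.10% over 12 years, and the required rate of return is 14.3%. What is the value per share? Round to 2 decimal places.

H-model: P₀ = D₀[(1+g_L) + H(g_S−g_L)]/(r−g_L), with H = 12/2 = 6.
P₀ = 3.84 × [(1+0.051) + 6×(0.299−0.051)] / (0.143−0.051)
   = 3.84 × 2.5390 / 0.092 = 105.9757

£105.98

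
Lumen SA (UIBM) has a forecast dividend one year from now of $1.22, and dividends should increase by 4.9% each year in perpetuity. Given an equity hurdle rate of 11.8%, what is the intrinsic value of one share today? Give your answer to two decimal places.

Gordon growth model: P₀ = D₁/(r − g), with D₁ = 1.22 given directly.
P₀ = 1.2200 / (0.118 − 0.049) = 1.2200 / 0.069 = 17.6812

$17.68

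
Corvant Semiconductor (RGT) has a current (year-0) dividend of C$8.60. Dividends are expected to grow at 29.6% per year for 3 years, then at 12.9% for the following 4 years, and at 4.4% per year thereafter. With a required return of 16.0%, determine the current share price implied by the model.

C$174.04

Three-stage DDM. Project D₁…D_7; terminal Gordon value at t=7 with g = 0.044; discount at r = 0.16.
D_1 = 11.1456
D_2 = 14.4447
D_3 = 18.7203
D_4 = 21.1353
D_5 = 23.8617
D_6 = 26.9399
D_7 = 30.4151
TV_7 = 31.7534/(0.16−0.044) = 273.7359
P₀ = Σ Dₜ/(1+r)ᵗ + TV_7/(1+r)^7 = 174.0449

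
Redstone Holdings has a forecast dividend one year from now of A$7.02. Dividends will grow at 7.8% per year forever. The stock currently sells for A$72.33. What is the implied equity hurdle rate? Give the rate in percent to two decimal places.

17.51%

Rearranging the constant-growth DDM: r = D₁/P₀ + g.
r = 7.0200 / 72.33 + 0.078 = 0.09706 + 0.078 = 0.17506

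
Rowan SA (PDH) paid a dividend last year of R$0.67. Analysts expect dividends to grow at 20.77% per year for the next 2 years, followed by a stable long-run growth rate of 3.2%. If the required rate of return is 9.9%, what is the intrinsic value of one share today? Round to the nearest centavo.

Two-stage DDM. Project D₁…D_2 at 0.2077, terminal growth 0.032, discount at r = 0.099.
D_1 = 0.8092
D_2 = 0.9772
Terminal value at t=2: TV = D_3/(r−g) = 1.0085/(0.099−0.032) = 15.0521
P₀ = 0.8092/(1+0.099)^1 + 0.9772/(1+0.099)^2 + 15.0521/(1+0.099)^2 = 14.0078

R$14.01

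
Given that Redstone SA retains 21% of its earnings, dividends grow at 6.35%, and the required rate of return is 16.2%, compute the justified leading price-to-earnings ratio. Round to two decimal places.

8.02

Payout ratio b = 1 − 0.21 = 0.79.
Justified leading P/E = b/(r−g) = 0.79/(0.162−0.0635) = 8.0203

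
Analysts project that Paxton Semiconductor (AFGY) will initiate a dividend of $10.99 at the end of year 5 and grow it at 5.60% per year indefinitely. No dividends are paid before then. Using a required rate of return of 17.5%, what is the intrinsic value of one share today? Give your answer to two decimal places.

Deferred-dividend DDM. At t=4 the remaining stream is a growing perpetuity with first payment D_5 = 10.99.
V_4 = D_5/(r−g) = 10.99/(0.175−0.056) = 92.3529
P₀ = V_4/(1+r)^4 = 92.3529/(1+0.175)^4 = 48.4506

$48.45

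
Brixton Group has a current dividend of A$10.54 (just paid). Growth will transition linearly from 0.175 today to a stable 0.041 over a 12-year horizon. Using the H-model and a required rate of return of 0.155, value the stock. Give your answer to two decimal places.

H-model: P₀ = D₀[(1+g_L) + H(g_S−g_L)]/(r−g_L), with H = 12/2 = 6.
P₀ = 10.54 × [(1+0.041) + 6×(0.175−0.041)] / (0.155−0.041)
   = 10.54 × 1.8450 / 0.114 = 170.5816

A$170.58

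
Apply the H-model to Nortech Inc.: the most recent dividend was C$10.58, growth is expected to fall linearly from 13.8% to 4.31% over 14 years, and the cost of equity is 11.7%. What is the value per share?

H-model: P₀ = D₀[(1+g_L) + H(g_S−g_L)]/(r−g_L), with H = 14/2 = 7.
P₀ = 10.58 × [(1+0.0431) + 7×(0.138−0.0431)] / (0.117−0.0431)
   = 10.58 × 1.7074 / 0.0739 = 244.4424

C$244.44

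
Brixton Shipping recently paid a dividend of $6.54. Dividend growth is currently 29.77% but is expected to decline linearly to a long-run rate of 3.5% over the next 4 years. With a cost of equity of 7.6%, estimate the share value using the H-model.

H-model: P₀ = D₀[(1+g_L) + H(g_S−g_L)]/(r−g_L), with H = 4/2 = 2.
P₀ = 6.54 × [(1+0.035) + 2×(0.2977−0.035)] / (0.076−0.035)
   = 6.54 × 1.5604 / 0.041 = 248.9028

$248.90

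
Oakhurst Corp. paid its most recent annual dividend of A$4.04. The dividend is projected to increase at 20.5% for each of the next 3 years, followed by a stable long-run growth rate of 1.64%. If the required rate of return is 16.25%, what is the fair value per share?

A$44.33

Two-stage DDM. Project D₁…D_3 at 0.205, terminal growth 0.0164, discount at r = 0.1625.
D_1 = 4.8682
D_2 = 5.8662
D_3 = 7.0687
Terminal value at t=3: TV = D_4/(r−g) = 7.1847/(0.1625−0.0164) = 49.1764
P₀ = 4.8682/(1+0.1625)^1 + 5.8662/(1+0.1625)^2 + 7.0687/(1+0.1625)^3 + 49.1764/(1+0.1625)^3 = 44.3304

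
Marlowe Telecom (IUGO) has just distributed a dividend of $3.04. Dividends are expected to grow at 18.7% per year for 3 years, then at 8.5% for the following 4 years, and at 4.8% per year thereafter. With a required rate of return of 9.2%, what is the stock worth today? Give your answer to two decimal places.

$116.80

Three-stage DDM. Project D₁…D_7; terminal Gordon value at t=7 with g = 0.048; discount at r = 0.092.
D_1 = 3.6085
D_2 = 4.2833
D_3 = 5.0842
D_4 = 5.5164
D_5 = 5.9853
D_6 = 6.4940
D_7 = 7.0460
TV_7 = 7.3842/(0.092−0.048) = 167.8237
P₀ = Σ Dₜ/(1+r)ᵗ + TV_7/(1+r)^7 = 116.8047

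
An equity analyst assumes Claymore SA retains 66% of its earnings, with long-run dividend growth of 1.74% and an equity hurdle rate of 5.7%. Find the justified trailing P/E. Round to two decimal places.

Payout ratio b = 1 − 0.66 = 0.34.
Justified trailing P/E = b(1+g)/(r−g) = 0.34×(1+0.0174)/(0.057−0.0174) = 8.7353

8.74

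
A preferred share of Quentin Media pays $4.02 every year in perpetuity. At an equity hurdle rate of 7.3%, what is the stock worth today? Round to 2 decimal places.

$55.07

Zero-growth DDM (perpetuity): P₀ = D/r = 4.02 / 0.073 = 55.0685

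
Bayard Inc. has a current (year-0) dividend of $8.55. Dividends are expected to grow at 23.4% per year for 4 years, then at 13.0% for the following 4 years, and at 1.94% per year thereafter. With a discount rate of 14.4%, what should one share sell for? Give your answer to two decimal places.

Three-stage DDM. Project D₁…D_8; terminal Gordon value at t=8 with g = 0.0194; discount at r = 0.144.
D_1 = 10.5507
D_2 = 13.0196
D_3 = 16.0661
D_4 = 19.8256
D_5 = 22.4029
D_6 = 25.3153
D_7 = 28.6063
D_8 = 32.3251
TV_8 = 32.9523/(0.144−0.0194) = 264.4643
P₀ = Σ Dₜ/(1+r)ᵗ + TV_8/(1+r)^8 = 176.5262

$176.53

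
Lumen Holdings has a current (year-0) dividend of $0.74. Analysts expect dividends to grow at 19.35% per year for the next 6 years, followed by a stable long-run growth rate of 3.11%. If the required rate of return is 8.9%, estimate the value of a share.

Two-stage DDM. Project D₁…D_6 at 0.1935, terminal growth 0.0311, discount at r = 0.089.
D_1 = 0.8832
D_2 = 1.0541
D_3 = 1.2581
D_4 = 1.5015
D_5 = 1.7920
D_6 = 2.1388
Terminal value at t=6: TV = D_7/(r−g) = 2.2053/(0.089−0.0311) = 38.0880
P₀ = 0.8832/(1+0.089)^1 + 1.0541/(1+0.089)^2 + 1.2581/(1+0.089)^3 + 1.5015/(1+0.089)^4 + 1.7920/(1+0.089)^5 + 2.1388/(1+0.089)^6 + 38.0880/(1+0.089)^6 = 29.0300

$29.03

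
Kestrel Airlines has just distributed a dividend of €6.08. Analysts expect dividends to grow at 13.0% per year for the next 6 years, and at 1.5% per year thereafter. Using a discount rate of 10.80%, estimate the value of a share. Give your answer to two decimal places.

Two-stage DDM. Project D₁…D_6 at 0.13, terminal growth 0.015, discount at r = 0.108.
D_1 = 6.8704
D_2 = 7.7636
D_3 = 8.7728
D_4 = 9.9133
D_5 = 11.2020
D_6 = 12.6583
Terminal value at t=6: TV = D_7/(r−g) = 12.8481/(0.108−0.015) = 138.1521
P₀ = 6.8704/(1+0.108)^1 + 7.7636/(1+0.108)^2 + 8.7728/(1+0.108)^3 + 9.9133/(1+0.108)^4 + 11.2020/(1+0.108)^5 + 12.6583/(1+0.108)^6 + 138.1521/(1+0.108)^6 = 113.7660

€113.77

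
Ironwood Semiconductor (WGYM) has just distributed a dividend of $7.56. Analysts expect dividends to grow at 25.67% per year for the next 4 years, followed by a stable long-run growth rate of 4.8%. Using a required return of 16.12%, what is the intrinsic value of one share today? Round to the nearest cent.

Two-stage DDM. Project D₁…D_4 at 0.2567, terminal growth 0.048, discount at r = 0.1612.
D_1 = 9.5007
D_2 = 11.9395
D_3 = 15.0043
D_4 = 18.8559
Terminal value at t=4: TV = D_5/(r−g) = 19.7610/(0.1612−0.048) = 174.5674
P₀ = 9.5007/(1+0.1612)^1 + 11.9395/(1+0.1612)^2 + 15.0043/(1+0.1612)^3 + 18.8559/(1+0.1612)^4 + 174.5674/(1+0.1612)^4 = 133.0043

$133.00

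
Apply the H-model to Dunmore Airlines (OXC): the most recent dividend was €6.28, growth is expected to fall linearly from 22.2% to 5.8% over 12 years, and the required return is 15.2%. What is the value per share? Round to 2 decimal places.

€136.42

H-model: P₀ = D₀[(1+g_L) + H(g_S−g_L)]/(r−g_L), with H = 12/2 = 6.
P₀ = 6.28 × [(1+0.058) + 6×(0.222−0.058)] / (0.152−0.058)
   = 6.28 × 2.0420 / 0.094 = 136.4230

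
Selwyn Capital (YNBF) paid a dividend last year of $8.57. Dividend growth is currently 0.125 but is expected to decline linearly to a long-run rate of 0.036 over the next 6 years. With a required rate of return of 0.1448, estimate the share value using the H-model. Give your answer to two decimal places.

H-model: P₀ = D₀[(1+g_L) + H(g_S−g_L)]/(r−g_L), with H = 6/2 = 3.
P₀ = 8.57 × [(1+0.036) + 3×(0.125−0.036)] / (0.1448−0.036)
   = 8.57 × 1.3030 / 0.1088 = 102.6352

$102.64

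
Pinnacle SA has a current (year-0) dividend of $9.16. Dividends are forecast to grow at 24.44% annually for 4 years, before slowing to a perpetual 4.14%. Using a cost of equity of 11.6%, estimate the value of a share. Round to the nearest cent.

$246.14

Two-stage DDM. Project D₁…D_4 at 0.2444, terminal growth 0.0414, discount at r = 0.116.
D_1 = 11.3987
D_2 = 14.1845
D_3 = 17.6513
D_4 = 21.9652
Terminal value at t=4: TV = D_5/(r−g) = 22.8746/(0.116−0.0414) = 306.6297
P₀ = 11.3987/(1+0.116)^1 + 14.1845/(1+0.116)^2 + 17.6513/(1+0.116)^3 + 21.9652/(1+0.116)^4 + 306.6297/(1+0.116)^4 = 246.1404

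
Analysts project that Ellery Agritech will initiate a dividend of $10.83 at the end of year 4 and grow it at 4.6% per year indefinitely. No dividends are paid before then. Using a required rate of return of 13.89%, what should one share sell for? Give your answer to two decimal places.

$78.91

Deferred-dividend DDM. At t=3 the remaining stream is a growing perpetuity with first payment D_4 = 10.83.
V_3 = D_4/(r−g) = 10.83/(0.1389−0.046) = 116.5770
P₀ = V_3/(1+r)^3 = 116.5770/(1+0.1389)^3 = 78.9143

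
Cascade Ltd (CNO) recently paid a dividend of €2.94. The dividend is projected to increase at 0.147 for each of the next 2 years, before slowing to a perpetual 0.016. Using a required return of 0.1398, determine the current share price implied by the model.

Two-stage DDM. Project D₁…D_2 at 0.147, terminal growth 0.016, discount at r = 0.1398.
D_1 = 3.3722
D_2 = 3.8679
Terminal value at t=2: TV = D_3/(r−g) = 3.9298/(0.1398−0.016) = 31.7429
P₀ = 3.3722/(1+0.1398)^1 + 3.8679/(1+0.1398)^2 + 31.7429/(1+0.1398)^2 = 30.3696

€30.37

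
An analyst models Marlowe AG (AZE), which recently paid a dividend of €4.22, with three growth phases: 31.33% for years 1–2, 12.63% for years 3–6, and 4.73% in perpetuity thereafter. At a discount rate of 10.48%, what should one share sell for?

€153.33

Three-stage DDM. Project D₁…D_6; terminal Gordon value at t=6 with g = 0.0473; discount at r = 0.1048.
D_1 = 5.5421
D_2 = 7.2785
D_3 = 8.1977
D_4 = 9.2331
D_5 = 10.3993
D_6 = 11.7127
TV_6 = 12.2667/(0.1048−0.0473) = 213.3339
P₀ = Σ Dₜ/(1+r)ᵗ + TV_6/(1+r)^6 = 153.3314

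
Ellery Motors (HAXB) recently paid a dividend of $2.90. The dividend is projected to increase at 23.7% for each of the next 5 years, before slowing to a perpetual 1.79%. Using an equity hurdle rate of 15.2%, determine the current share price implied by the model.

Two-stage DDM. Project D₁…D_5 at 0.237, terminal growth 0.0179, discount at r = 0.152.
D_1 = 3.5873
D_2 = 4.4375
D_3 = 5.4892
D_4 = 6.7901
D_5 = 8.3994
Terminal value at t=5: TV = D_6/(r−g) = 8.5497/(0.152−0.0179) = 63.7563
P₀ = 3.5873/(1+0.152)^1 + 4.4375/(1+0.152)^2 + 5.4892/(1+0.152)^3 + 6.7901/(1+0.152)^4 + 8.3994/(1+0.152)^5 + 63.7563/(1+0.152)^5 = 49.4673

$49.47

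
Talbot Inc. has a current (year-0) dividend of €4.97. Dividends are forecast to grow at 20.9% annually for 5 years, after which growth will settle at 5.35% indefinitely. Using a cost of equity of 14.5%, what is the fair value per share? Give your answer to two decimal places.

€104.45

Two-stage DDM. Project D₁…D_5 at 0.209, terminal growth 0.0535, discount at r = 0.145.
D_1 = 6.0087
D_2 = 7.2646
D_3 = 8.7828
D_4 = 10.6185
D_5 = 12.8377
Terminal value at t=5: TV = D_6/(r−g) = 13.5245/(0.145−0.0535) = 147.8092
P₀ = 6.0087/(1+0.145)^1 + 7.2646/(1+0.145)^2 + 8.7828/(1+0.145)^3 + 10.6185/(1+0.145)^4 + 12.8377/(1+0.145)^5 + 147.8092/(1+0.145)^5 = 104.4467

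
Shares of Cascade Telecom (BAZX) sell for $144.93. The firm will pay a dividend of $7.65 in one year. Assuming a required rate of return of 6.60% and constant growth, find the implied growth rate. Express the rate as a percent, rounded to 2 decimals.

From P₀ = D₁/(r − g), the implied growth is g = r − D₁/P₀.
g = 0.066 − 7.65/144.93 = 0.066 − 0.05278 = 0.01322

1.32%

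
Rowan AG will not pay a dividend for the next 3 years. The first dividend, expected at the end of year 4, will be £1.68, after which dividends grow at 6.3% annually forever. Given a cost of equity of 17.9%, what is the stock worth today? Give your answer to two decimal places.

Deferred-dividend DDM. At t=3 the remaining stream is a growing perpetuity with first payment D_4 = 1.68.
V_3 = D_4/(r−g) = 1.68/(0.179−0.063) = 14.4828
P₀ = V_3/(1+r)^3 = 14.4828/(1+0.179)^3 = 8.8371

£8.84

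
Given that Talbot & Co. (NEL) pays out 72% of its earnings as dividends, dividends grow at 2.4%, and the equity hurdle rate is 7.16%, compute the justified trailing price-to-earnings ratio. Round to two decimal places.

Justified trailing P/E = b(1+g)/(r−g) = 0.72×(1+0.024)/(0.0716−0.024) = 15.4891

15.49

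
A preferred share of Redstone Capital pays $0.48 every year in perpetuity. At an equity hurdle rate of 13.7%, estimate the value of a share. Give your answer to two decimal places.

$3.50

Zero-growth DDM (perpetuity): P₀ = D/r = 0.48 / 0.137 = 3.5036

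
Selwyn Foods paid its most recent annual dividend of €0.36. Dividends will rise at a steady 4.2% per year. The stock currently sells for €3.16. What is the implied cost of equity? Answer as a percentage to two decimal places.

16.07%

Rearranging the constant-growth DDM: r = D₁/P₀ + g.
D₁ = 0.36 × (1 + 0.042) = 0.3751.
r = 0.3751 / 3.16 + 0.042 = 0.11871 + 0.042 = 0.16071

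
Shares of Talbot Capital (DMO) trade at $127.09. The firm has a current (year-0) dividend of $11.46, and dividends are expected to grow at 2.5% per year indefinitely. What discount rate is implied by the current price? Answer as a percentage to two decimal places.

11.74%

Rearranging the constant-growth DDM: r = D₁/P₀ + g.
D₁ = 11.46 × (1 + 0.025) = 11.7465.
r = 11.7465 / 127.09 + 0.025 = 0.09243 + 0.025 = 0.11743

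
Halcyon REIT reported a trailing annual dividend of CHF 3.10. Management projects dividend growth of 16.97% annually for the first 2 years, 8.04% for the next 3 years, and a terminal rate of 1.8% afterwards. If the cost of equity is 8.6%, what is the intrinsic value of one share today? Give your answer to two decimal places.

Three-stage DDM. Project D₁…D_5; terminal Gordon value at t=5 with g = 0.018; discount at r = 0.086.
D_1 = 3.6261
D_2 = 4.2414
D_3 = 4.5824
D_4 = 4.9509
D_5 = 5.3489
TV_5 = 5.4452/(0.086−0.018) = 80.0762
P₀ = Σ Dₜ/(1+r)ᵗ + TV_5/(1+r)^5 = 70.6226

CHF 70.62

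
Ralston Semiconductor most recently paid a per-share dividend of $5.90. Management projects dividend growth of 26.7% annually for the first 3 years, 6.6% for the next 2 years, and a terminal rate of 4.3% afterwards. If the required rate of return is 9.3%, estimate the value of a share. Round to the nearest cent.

$224.01

Three-stage DDM. Project D₁…D_5; terminal Gordon value at t=5 with g = 0.043; discount at r = 0.093.
D_1 = 7.4753
D_2 = 9.4712
D_3 = 12.0000
D_4 = 12.7920
D_5 = 13.6363
TV_5 = 14.2227/(0.093−0.043) = 284.4530
P₀ = Σ Dₜ/(1+r)ᵗ + TV_5/(1+r)^5 = 224.0139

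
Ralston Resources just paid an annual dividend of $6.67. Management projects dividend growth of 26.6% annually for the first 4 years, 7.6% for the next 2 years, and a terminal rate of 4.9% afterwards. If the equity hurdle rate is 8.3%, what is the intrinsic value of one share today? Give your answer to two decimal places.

$444.02

Three-stage DDM. Project D₁…D_6; terminal Gordon value at t=6 with g = 0.049; discount at r = 0.083.
D_1 = 8.4442
D_2 = 10.6904
D_3 = 13.5340
D_4 = 17.1341
D_5 = 18.4363
D_6 = 19.8374
TV_6 = 20.8095/(0.083−0.049) = 612.0428
P₀ = Σ Dₜ/(1+r)ᵗ + TV_6/(1+r)^6 = 444.0152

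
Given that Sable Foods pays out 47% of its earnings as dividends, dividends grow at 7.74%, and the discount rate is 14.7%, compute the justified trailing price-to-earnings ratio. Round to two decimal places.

Justified trailing P/E = b(1+g)/(r−g) = 0.47×(1+0.0774)/(0.147−0.0774) = 7.2755

7.28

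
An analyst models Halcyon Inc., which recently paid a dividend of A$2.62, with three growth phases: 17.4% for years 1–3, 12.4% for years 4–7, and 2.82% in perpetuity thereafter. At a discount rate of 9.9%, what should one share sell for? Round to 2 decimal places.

A$73.25

Three-stage DDM. Project D₁…D_7; terminal Gordon value at t=7 with g = 0.0282; discount at r = 0.099.
D_1 = 3.0759
D_2 = 3.6111
D_3 = 4.2394
D_4 = 4.7651
D_5 = 5.3560
D_6 = 6.0201
D_7 = 6.7666
TV_7 = 6.9574/(0.099−0.0282) = 98.2687
P₀ = Σ Dₜ/(1+r)ᵗ + TV_7/(1+r)^7 = 73.2505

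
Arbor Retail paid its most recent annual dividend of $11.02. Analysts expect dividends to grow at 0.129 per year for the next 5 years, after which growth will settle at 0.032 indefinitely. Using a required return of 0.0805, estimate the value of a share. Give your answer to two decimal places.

Two-stage DDM. Project D₁…D_5 at 0.129, terminal growth 0.032, discount at r = 0.0805.
D_1 = 12.4416
D_2 = 14.0465
D_3 = 15.8585
D_4 = 17.9043
D_5 = 20.2140
Terminal value at t=5: TV = D_6/(r−g) = 20.8608/(0.0805−0.032) = 430.1196
P₀ = 12.4416/(1+0.0805)^1 + 14.0465/(1+0.0805)^2 + 15.8585/(1+0.0805)^3 + 17.9043/(1+0.0805)^4 + 20.2140/(1+0.0805)^5 + 430.1196/(1+0.0805)^5 = 355.0346

$355.03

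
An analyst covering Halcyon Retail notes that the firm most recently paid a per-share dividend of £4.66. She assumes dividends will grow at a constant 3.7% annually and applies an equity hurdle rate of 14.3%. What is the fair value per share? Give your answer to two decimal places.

£45.59

Gordon growth model: P₀ = D₁/(r − g). D₁ = 4.66 × (1 + 0.037) = 4.8324.
P₀ = 4.8324 / (0.143 − 0.037) = 4.8324 / 0.106 = 45.5889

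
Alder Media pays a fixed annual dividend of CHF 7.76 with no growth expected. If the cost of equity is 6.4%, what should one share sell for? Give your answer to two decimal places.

Zero-growth DDM (perpetuity): P₀ = D/r = 7.76 / 0.064 = 121.2500

CHF 121.25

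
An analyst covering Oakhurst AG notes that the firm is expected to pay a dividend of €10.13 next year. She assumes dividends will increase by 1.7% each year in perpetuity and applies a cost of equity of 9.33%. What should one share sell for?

€132.77

Gordon growth model: P₀ = D₁/(r − g), with D₁ = 10.13 given directly.
P₀ = 10.1300 / (0.0933 − 0.017) = 10.1300 / 0.0763 = 132.7654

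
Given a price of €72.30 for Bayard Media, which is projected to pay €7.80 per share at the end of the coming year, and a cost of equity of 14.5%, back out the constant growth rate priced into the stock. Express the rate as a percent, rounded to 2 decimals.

3.71%

From P₀ = D₁/(r − g), the implied growth is g = r − D₁/P₀.
g = 0.145 − 7.80/72.30 = 0.145 − 0.10788 = 0.03712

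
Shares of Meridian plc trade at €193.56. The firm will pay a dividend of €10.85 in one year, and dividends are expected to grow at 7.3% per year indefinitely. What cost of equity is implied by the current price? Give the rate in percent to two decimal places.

Rearranging the constant-growth DDM: r = D₁/P₀ + g.
r = 10.8500 / 193.56 + 0.073 = 0.05605 + 0.073 = 0.12905

12.91%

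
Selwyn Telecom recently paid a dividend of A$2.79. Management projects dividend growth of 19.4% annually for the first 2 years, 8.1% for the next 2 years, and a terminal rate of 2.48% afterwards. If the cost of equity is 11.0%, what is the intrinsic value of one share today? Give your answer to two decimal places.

A$49.26

Three-stage DDM. Project D₁…D_4; terminal Gordon value at t=4 with g = 0.0248; discount at r = 0.11.
D_1 = 3.3313
D_2 = 3.9775
D_3 = 4.2997
D_4 = 4.6480
TV_4 = 4.7632/(0.11−0.0248) = 55.9067
P₀ = Σ Dₜ/(1+r)ᵗ + TV_4/(1+r)^4 = 49.2625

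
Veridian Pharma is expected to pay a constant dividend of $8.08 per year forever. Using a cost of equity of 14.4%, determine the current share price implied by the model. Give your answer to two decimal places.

Zero-growth DDM (perpetuity): P₀ = D/r = 8.08 / 0.144 = 56.1111

$56.11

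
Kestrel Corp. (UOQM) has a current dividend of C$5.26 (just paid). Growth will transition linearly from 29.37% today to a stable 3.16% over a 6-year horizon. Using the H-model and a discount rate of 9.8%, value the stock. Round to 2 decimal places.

C$144.01

H-model: P₀ = D₀[(1+g_L) + H(g_S−g_L)]/(r−g_L), with H = 6/2 = 3.
P₀ = 5.26 × [(1+0.0316) + 3×(0.2937−0.0316)] / (0.098−0.0316)
   = 5.26 × 1.8179 / 0.0664 = 144.0083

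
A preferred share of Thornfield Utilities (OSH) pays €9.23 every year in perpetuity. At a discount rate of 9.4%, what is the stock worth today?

€98.19

Zero-growth DDM (perpetuity): P₀ = D/r = 9.23 / 0.094 = 98.1915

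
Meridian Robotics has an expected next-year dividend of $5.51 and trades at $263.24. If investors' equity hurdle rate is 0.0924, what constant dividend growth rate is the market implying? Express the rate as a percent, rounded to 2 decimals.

From P₀ = D₁/(r − g), the implied growth is g = r − D₁/P₀.
g = 0.0924 − 5.51/263.24 = 0.0924 − 0.02093 = 0.07147

7.15%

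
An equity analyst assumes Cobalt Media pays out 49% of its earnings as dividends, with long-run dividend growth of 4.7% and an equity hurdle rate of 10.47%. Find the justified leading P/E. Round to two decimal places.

8.49

Justified leading P/E = b/(r−g) = 0.49/(0.1047−0.047) = 8.4922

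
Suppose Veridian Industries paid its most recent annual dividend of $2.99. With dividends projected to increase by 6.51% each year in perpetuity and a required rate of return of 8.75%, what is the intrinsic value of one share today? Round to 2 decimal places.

Gordon growth model: P₀ = D₁/(r − g). D₁ = 2.99 × (1 + 0.0651) = 3.1846.
P₀ = 3.1846 / (0.0875 − 0.0651) = 3.1846 / 0.0224 = 142.1718

$142.17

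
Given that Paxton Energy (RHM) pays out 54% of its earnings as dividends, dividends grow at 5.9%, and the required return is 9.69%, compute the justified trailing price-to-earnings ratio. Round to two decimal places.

Justified trailing P/E = b(1+g)/(r−g) = 0.54×(1+0.059)/(0.0969−0.059) = 15.0887

15.09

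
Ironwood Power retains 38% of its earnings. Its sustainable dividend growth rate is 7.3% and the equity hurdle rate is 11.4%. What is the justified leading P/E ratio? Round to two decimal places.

15.12

Payout ratio b = 1 − 0.38 = 0.62.
Justified leading P/E = b/(r−g) = 0.62/(0.114−0.073) = 15.1220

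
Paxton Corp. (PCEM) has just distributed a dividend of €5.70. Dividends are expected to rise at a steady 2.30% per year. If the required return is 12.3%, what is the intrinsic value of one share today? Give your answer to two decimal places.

€58.31

Gordon growth model: P₀ = D₁/(r − g). D₁ = 5.70 × (1 + 0.023) = 5.8311.
P₀ = 5.8311 / (0.123 − 0.023) = 5.8311 / 0.1 = 58.3110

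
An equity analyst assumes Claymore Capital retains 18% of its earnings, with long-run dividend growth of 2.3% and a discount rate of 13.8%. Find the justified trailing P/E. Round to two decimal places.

7.29

Payout ratio b = 1 − 0.18 = 0.82.
Justified trailing P/E = b(1+g)/(r−g) = 0.82×(1+0.023)/(0.138−0.023) = 7.2944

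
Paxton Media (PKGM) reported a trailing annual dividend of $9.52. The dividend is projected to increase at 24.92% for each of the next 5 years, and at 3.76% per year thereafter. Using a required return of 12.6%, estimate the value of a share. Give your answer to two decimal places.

Two-stage DDM. Project D₁…D_5 at 0.2492, terminal growth 0.0376, discount at r = 0.126.
D_1 = 11.8924
D_2 = 14.8560
D_3 = 18.5581
D_4 = 23.1827
D_5 = 28.9599
Terminal value at t=5: TV = D_6/(r−g) = 30.0488/(0.126−0.0376) = 339.9183
P₀ = 11.8924/(1+0.126)^1 + 14.8560/(1+0.126)^2 + 18.5581/(1+0.126)^3 + 23.1827/(1+0.126)^4 + 28.9599/(1+0.126)^5 + 339.9183/(1+0.126)^5 = 253.4934

$253.49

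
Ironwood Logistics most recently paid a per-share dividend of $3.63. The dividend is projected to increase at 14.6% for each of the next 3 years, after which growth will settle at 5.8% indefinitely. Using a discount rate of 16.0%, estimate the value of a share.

$46.93

Two-stage DDM. Project D₁…D_3 at 0.146, terminal growth 0.058, discount at r = 0.16.
D_1 = 4.1600
D_2 = 4.7673
D_3 = 5.4634
Terminal value at t=3: TV = D_4/(r−g) = 5.7802/(0.16−0.058) = 56.6691
P₀ = 4.1600/(1+0.16)^1 + 4.7673/(1+0.16)^2 + 5.4634/(1+0.16)^3 + 56.6691/(1+0.16)^3 = 46.9347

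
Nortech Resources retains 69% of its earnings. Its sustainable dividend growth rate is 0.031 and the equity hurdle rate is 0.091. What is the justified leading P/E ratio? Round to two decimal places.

Payout ratio b = 1 − 0.69 = 0.31.
Justified leading P/E = b/(r−g) = 0.31/(0.091−0.031) = 5.1667

5.17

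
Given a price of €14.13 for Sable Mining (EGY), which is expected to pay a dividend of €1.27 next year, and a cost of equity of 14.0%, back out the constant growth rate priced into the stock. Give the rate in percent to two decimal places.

5.01%

From P₀ = D₁/(r − g), the implied growth is g = r − D₁/P₀.
g = 0.14 − 1.27/14.13 = 0.14 − 0.08988 = 0.05012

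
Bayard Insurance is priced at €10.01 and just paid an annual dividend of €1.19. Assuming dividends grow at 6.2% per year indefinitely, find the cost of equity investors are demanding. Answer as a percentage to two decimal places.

Rearranging the constant-growth DDM: r = D₁/P₀ + g.
D₁ = 1.19 × (1 + 0.062) = 1.2638.
r = 1.2638 / 10.01 + 0.062 = 0.12625 + 0.062 = 0.18825

18.83%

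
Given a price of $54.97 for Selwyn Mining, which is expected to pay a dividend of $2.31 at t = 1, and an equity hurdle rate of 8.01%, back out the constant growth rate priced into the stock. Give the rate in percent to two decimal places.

3.81%

From P₀ = D₁/(r − g), the implied growth is g = r − D₁/P₀.
g = 0.0801 − 2.31/54.97 = 0.0801 − 0.04202 = 0.03808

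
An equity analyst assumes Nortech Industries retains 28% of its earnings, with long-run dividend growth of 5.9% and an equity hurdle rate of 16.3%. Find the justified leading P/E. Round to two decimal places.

6.92

Payout ratio b = 1 − 0.28 = 0.72.
Justified leading P/E = b/(r−g) = 0.72/(0.163−0.059) = 6.9231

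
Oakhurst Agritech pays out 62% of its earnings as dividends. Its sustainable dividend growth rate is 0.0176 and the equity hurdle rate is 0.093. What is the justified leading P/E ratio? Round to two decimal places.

8.22

Justified leading P/E = b/(r−g) = 0.62/(0.093−0.0176) = 8.2228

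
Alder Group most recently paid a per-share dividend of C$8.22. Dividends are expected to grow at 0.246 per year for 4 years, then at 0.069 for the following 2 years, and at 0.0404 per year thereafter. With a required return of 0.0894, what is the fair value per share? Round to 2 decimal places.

Three-stage DDM. Project D₁…D_6; terminal Gordon value at t=6 with g = 0.0404; discount at r = 0.0894.
D_1 = 10.2421
D_2 = 12.7617
D_3 = 15.9011
D_4 = 19.8127
D_5 = 21.1798
D_6 = 22.6412
TV_6 = 23.5559/(0.0894−0.0404) = 480.7327
P₀ = Σ Dₜ/(1+r)ᵗ + TV_6/(1+r)^6 = 361.4623

C$361.46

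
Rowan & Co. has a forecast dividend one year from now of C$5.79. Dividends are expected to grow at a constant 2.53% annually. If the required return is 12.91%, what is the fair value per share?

C$55.78

Gordon growth model: P₀ = D₁/(r − g), with D₁ = 5.79 given directly.
P₀ = 5.7900 / (0.1291 − 0.0253) = 5.7900 / 0.1038 = 55.7803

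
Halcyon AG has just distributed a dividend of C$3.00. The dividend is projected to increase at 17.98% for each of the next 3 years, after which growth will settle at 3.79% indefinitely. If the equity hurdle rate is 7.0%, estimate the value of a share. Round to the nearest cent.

Two-stage DDM. Project D₁…D_3 at 0.1798, terminal growth 0.0379, discount at r = 0.07.
D_1 = 3.5394
D_2 = 4.1758
D_3 = 4.9266
Terminal value at t=3: TV = D_4/(r−g) = 5.1133/(0.07−0.0379) = 159.2931
P₀ = 3.5394/(1+0.07)^1 + 4.1758/(1+0.07)^2 + 4.9266/(1+0.07)^3 + 159.2931/(1+0.07)^3 = 141.0073

C$141.01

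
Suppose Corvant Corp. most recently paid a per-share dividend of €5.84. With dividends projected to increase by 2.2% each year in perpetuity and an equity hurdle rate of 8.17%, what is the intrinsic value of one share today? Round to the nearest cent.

€99.97

Gordon growth model: P₀ = D₁/(r − g). D₁ = 5.84 × (1 + 0.022) = 5.9685.
P₀ = 5.9685 / (0.0817 − 0.022) = 5.9685 / 0.0597 = 99.9745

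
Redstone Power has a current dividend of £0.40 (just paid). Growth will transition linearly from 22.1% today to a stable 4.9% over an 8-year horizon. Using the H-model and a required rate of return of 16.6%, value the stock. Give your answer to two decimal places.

£5.94

H-model: P₀ = D₀[(1+g_L) + H(g_S−g_L)]/(r−g_L), with H = 8/2 = 4.
P₀ = 0.40 × [(1+0.049) + 4×(0.221−0.049)] / (0.166−0.049)
   = 0.40 × 1.7370 / 0.117 = 5.9385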